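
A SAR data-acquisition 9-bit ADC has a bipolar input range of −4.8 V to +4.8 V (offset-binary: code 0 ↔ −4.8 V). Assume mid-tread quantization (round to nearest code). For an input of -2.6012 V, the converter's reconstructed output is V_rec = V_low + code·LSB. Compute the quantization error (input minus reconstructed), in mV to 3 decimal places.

5.050 mV

Step size: 9.6 V ÷ 2^9 = 18.750 mV.
(-2.6012 − (−4.8))/0.01875 = 117.2693; round gives code 117.
Reconstructed: -2.60625 V.
Error = -2.6012 − (−2.60625) = 0.00505 V = 5.050 mV.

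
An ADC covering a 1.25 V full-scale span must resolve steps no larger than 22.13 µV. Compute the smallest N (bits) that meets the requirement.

Number of steps required ≥ 1.25 V / 22.13 µV = 56484.41.
Need 2^N ≥ 56484.41; 2^15 = 32768, 2^16 = 65536.
Minimum N = 16.

16 bits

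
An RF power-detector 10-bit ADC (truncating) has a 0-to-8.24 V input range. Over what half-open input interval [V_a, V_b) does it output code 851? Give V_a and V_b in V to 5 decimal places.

[6.84789 V, 6.85594 V)

LSB = 8.24/2^10 = 8.047 mV.
V_a = V_low + 851·LSB = 6.84789 V; V_b = V_low + 852·LSB = 6.85594 V.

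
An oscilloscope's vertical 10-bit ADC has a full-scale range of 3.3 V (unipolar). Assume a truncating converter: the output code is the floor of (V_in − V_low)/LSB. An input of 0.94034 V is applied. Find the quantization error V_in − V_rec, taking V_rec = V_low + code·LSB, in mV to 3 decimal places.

One LSB is 3.3 V / 1024 = 3.223 mV.
Scaled input = 291.7904 LSBs, so code = 291.
Code 291 maps back to 0 + 291×0.00322266 V = 0.93779297 V.
Difference: 0.00254703 V → 2.547 mV.

2.547 mV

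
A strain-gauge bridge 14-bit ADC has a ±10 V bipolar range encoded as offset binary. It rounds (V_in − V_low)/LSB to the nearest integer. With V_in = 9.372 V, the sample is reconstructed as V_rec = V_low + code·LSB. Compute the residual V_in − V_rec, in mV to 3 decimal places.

One LSB is 20 V / 16384 = 1.221 mV.
(V_in − V_low)/LSB = (9.372 − (−10))/0.0012207 = 15869.5424 → code 15870 (round).
V_rec = (−10) + 15870·0.0012207 = 9.3725586 V.
Error = 9.372 − 9.3725586 = -0.000558594 V = -0.559 mV.

-0.559 mV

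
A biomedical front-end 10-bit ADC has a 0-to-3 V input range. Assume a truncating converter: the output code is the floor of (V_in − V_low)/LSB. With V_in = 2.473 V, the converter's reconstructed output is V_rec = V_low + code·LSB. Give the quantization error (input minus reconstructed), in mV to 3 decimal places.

Step size: 3 V ÷ 2^10 = 2.930 mV.
Scaled input = 844.1173 LSBs, so code = 844.
Reconstructed: 2.4726562 V.
V_in − V_rec = 0.00034375 V = 0.344 mV.

0.344 mV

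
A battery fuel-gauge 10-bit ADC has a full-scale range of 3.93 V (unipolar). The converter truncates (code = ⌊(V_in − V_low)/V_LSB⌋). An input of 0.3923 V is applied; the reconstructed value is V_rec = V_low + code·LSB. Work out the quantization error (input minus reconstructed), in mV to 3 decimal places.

0.835 mV

Step size: 3.93 V ÷ 2^10 = 3.838 mV.
(V_in − V_low)/LSB = (0.3923 − 0)/0.00383789 = 102.2176 → code 102 (floor).
V_rec = 0 + 102·0.00383789 = 0.39146484 V.
Error = 0.3923 − 0.39146484 = 0.000835156 V = 0.835 mV.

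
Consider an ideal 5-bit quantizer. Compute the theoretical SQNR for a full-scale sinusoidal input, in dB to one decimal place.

SNR ≈ 6.02·N + 1.76 dB = 6.02·5 + 1.76 = 31.86 dB.

31.9 dB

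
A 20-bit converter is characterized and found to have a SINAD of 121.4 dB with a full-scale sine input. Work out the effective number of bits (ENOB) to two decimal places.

19.87 bits

ENOB = (SINAD − 1.76) / 6.02 = (121.4 − 1.76)/6.02 = 19.874.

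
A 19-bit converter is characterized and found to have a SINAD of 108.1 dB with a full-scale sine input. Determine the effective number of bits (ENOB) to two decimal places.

ENOB = (SINAD − 1.76) / 6.02 = (108.1 − 1.76)/6.02 = 17.664.

17.66 bits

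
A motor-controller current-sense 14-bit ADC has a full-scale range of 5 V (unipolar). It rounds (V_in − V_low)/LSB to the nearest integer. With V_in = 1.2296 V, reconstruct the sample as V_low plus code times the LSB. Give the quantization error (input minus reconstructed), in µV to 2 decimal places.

LSB = 5/2^14 = 305.18 µV.
(V_in − V_low)/LSB = (1.2296 − 0)/0.000305176 = 4029.1533 → code 4029 (round).
Code 4029 maps back to 0 + 4029×0.000305176 V = 1.2295532 V.
Difference: 4.67773e-05 V → 46.78 µV.

46.78 µV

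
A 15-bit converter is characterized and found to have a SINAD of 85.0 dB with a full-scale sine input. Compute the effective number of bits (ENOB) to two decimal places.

13.83 bits

ENOB = (SINAD − 1.76) / 6.02 = (85.0 − 1.76)/6.02 = 13.827.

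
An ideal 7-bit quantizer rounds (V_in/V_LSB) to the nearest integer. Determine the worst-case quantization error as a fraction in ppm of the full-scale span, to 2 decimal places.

Rounding → worst-case error = ½ LSB = V_FS/2^8, so 1e+06/256 = 3906.25 ppm of full scale.

3906.25 ppm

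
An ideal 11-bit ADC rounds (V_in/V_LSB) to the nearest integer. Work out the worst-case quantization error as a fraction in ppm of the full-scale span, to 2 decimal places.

244.14 ppm

Rounding → worst-case error = ½ LSB = V_FS/2^12, so 1e+06/4096 = 244.141 ppm of full scale.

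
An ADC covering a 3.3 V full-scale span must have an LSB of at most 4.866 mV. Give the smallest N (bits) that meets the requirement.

Number of steps required ≥ 3.3 V / 4.866 mV = 678.18.
Need 2^N ≥ 678.18; 2^9 = 512, 2^10 = 1024.
Minimum N = 10.

10 bits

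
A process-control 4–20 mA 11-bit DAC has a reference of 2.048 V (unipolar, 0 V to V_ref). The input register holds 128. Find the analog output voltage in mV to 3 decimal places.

LSB = 2.048 V / 2^11 = 1.000 mV.
V_out = 0 + 128 × 0.001 V = 0.128 V.
= 128.000 mV.

128.000 mV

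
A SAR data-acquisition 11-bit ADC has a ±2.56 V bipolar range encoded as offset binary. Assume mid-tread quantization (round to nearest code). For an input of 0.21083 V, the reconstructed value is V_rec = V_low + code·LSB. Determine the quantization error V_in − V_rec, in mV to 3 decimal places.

LSB = 5.12/2^11 = 2.500 mV.
(V_in − V_low)/LSB = (0.21083 − (−2.56))/0.0025 = 1108.3320 → code 1108 (round).
Code 1108 maps back to (−2.56) + 1108×0.0025 V = 0.21 V.
V_in − V_rec = 0.00083 V = 0.830 mV.

0.830 mV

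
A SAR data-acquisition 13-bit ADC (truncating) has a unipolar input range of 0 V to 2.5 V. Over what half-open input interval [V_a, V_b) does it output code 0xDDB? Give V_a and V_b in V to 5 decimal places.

[1.08246 V, 1.08276 V)

LSB = 2.5/2^13 = 305.18 µV.
Code 0xDDB = 3547 decimal.
V_a = V_low + 3547·LSB = 1.08246 V; V_b = V_low + 3548·LSB = 1.08276 V.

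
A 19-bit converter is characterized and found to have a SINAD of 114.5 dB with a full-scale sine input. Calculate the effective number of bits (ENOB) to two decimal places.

ENOB = (SINAD − 1.76) / 6.02 = (114.5 − 1.76)/6.02 = 18.728.

18.73 bits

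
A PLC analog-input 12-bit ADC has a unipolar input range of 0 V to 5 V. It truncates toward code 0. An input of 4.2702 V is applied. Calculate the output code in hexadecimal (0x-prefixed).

code 0xDAA (decimal 3498)

LSB = 5 V / 4096 = 1.221 mV.
(V_in − V_low)/LSB = (4.2702 − 0) / 0.0012207 = 3498.148.
So the output code is 3498.
In hexadecimal (0x-prefixed): 0xDAA.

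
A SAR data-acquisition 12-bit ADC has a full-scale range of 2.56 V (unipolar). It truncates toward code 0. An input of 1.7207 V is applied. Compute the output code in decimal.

LSB = 2.56 V / 4096 = 0.625 mV.
(V_in − V_low)/LSB = (1.7207 − 0) / 0.000625 = 2753.120.
So the output code is 2753.

code 2753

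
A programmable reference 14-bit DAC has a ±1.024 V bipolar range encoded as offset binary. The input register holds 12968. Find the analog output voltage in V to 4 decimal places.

LSB = 2.048 V / 2^14 = 125.00 µV.
V_out = (−1.024) + 12968 × 0.000125 V = 0.597 V.

0.5970 V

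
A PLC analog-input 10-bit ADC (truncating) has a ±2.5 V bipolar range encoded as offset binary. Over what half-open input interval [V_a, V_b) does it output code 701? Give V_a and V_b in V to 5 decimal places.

LSB = 5/2^10 = 4.883 mV.
V_a = V_low + 701·LSB = 0.922852 V; V_b = V_low + 702·LSB = 0.927734 V.

[0.92285 V, 0.92773 V)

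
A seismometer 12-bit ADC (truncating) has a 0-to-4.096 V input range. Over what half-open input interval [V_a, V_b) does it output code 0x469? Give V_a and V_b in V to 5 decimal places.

[1.12900 V, 1.13000 V)

LSB = 4.096/2^12 = 1.000 mV.
Code 0x469 = 1129 decimal.
V_a = V_low + 1129·LSB = 1.129 V; V_b = V_low + 1130·LSB = 1.13 V.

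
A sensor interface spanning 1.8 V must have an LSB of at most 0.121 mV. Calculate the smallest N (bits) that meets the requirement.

14 bits

Number of steps required ≥ 1.8 V / 0.121 mV = 14876.03.
Need 2^N ≥ 14876.03; 2^13 = 8192, 2^14 = 16384.
Minimum N = 14.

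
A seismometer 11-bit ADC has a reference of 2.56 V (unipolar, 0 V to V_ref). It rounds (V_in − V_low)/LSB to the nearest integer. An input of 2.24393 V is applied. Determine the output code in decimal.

With 2048 levels over 2.56 V, one step is 1.250 mV.
(2.24393 − 0) / 0.00125 = 1795.144 LSBs.
round(1795.144) = 1795.

code 1795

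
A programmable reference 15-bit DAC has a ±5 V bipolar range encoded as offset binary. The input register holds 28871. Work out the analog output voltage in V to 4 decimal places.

LSB = 10 V / 2^15 = 305.18 µV.
V_out = (−5) + 28871 × 0.000305176 V = 3.81073 V.

3.8107 V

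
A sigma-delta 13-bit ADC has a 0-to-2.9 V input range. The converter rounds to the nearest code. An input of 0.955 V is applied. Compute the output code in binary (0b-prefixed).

LSB = 2.9 V / 8192 = 354.00 µV.
(0.955 − 0) / 0.000354004 = 2697.710 LSBs.
Round → code 2698.
In binary (0b-prefixed): 0b101010001010.

code 0b101010001010 (decimal 2698)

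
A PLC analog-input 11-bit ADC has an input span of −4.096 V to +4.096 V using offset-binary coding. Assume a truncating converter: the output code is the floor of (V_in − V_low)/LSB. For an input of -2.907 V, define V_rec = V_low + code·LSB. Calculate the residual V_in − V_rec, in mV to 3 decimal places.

Step size: 8.192 V ÷ 2^11 = 4.000 mV.
(V_in − V_low)/LSB = (-2.907 − (−4.096))/0.004 = 297.2500 → code 297 (floor).
V_rec = (−4.096) + 297·0.004 = -2.908 V.
Difference: 0.001 V → 1.000 mV.

1.000 mV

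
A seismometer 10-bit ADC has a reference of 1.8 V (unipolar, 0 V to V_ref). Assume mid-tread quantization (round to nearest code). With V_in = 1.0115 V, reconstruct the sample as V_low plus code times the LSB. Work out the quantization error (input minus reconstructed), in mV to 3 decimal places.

Step size: 1.8 V ÷ 2^10 = 1.758 mV.
(1.0115 − 0)/0.00175781 = 575.4311; round gives code 575.
Reconstructed: 1.0107422 V.
V_in − V_rec = 0.000757813 V = 0.758 mV.

0.758 mV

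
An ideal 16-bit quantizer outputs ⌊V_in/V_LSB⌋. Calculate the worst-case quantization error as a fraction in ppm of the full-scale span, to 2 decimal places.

15.26 ppm

Truncating → worst-case error = 1 LSB = V_FS/2^16, so 1e+06/65536 = 15.2588 ppm of full scale.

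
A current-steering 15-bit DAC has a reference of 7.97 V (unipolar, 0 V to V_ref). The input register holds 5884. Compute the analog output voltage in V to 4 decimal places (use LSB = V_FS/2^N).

1.4311 V

LSB = 7.97 V / 2^15 = 243.23 µV.
V_out = 0 + 5884 × 0.000243225 V = 1.43114 V.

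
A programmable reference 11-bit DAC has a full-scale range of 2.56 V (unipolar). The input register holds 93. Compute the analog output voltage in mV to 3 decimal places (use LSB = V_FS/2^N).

116.250 mV

LSB = 2.56 V / 2^11 = 1.250 mV.
V_out = 0 + 93 × 0.00125 V = 0.11625 V.
= 116.250 mV.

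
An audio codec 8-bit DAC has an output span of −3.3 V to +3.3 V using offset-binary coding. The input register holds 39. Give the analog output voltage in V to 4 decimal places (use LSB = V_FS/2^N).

LSB = 6.6 V / 2^8 = 25.781 mV.
V_out = (−3.3) + 39 × 0.0257812 V = -2.29453 V.

-2.2945 V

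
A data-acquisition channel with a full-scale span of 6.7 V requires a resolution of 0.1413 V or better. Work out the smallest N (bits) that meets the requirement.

Number of steps required ≥ 6.7 V / 0.1413 V = 47.42.
Need 2^N ≥ 47.42; 2^5 = 32, 2^6 = 64.
Minimum N = 6.

6 bits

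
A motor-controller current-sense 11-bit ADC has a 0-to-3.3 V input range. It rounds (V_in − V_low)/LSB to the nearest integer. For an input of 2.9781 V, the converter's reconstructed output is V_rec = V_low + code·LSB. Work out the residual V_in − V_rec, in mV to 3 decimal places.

0.366 mV

Step size: 3.3 V ÷ 2^11 = 1.611 mV.
(2.9781 − 0)/0.00161133 = 1848.2269; round gives code 1848.
Code 1848 maps back to 0 + 1848×0.00161133 V = 2.9777344 V.
Difference: 0.000365625 V → 0.366 mV.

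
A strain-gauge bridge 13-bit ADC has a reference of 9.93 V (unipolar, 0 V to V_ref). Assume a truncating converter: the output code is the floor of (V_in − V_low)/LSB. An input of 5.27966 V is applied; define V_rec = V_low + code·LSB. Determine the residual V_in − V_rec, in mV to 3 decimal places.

0.711 mV

One LSB is 9.93 V / 8192 = 1.212 mV.
Scaled input = 4355.5866 LSBs, so code = 4355.
V_rec = 0 + 4355·0.00121216 = 5.278949 V.
Difference: 0.000711025 V → 0.711 mV.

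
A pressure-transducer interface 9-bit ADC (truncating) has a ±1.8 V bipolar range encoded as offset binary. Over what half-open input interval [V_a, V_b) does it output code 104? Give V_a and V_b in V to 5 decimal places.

LSB = 3.6/2^9 = 7.031 mV.
V_a = V_low + 104·LSB = -1.06875 V; V_b = V_low + 105·LSB = -1.06172 V.

[-1.06875 V, -1.06172 V)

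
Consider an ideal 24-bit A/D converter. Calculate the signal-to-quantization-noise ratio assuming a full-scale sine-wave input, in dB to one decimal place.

146.2 dB

SNR ≈ 6.02·N + 1.76 dB = 6.02·24 + 1.76 = 146.24 dB.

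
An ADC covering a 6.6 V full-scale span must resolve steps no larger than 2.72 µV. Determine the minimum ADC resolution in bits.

22 bits

Number of steps required ≥ 6.6 V / 2.72 µV = 2426470.59.
Need 2^N ≥ 2426470.59; 2^21 = 2097152, 2^22 = 4194304.
Minimum N = 22.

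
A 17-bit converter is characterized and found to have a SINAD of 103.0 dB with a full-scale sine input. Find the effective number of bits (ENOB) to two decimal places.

16.82 bits

ENOB = (SINAD − 1.76) / 6.02 = (103.0 − 1.76)/6.02 = 16.817.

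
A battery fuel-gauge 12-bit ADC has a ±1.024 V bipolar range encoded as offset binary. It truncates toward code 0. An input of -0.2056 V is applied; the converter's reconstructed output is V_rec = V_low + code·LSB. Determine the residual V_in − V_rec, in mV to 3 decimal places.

Step size: 2.048 V ÷ 2^12 = 0.500 mV.
Scaled input = 1636.8000 LSBs, so code = 1636.
V_rec = (−1.024) + 1636·0.0005 = -0.206 V.
Error = -0.2056 − (−0.206) = 0.0004 V = 0.400 mV.

0.400 mV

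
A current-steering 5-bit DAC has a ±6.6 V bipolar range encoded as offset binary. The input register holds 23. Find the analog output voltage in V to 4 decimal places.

2.8875 V

LSB = 13.2 V / 2^5 = 412.500 mV.
V_out = (−6.6) + 23 × 0.4125 V = 2.8875 V.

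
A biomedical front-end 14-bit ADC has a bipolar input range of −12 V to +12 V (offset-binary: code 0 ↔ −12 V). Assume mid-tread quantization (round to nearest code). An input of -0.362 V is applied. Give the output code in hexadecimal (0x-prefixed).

Full-scale span = 24 V; LSB = 24/2^14 = 1.465 mV.
(-0.362 − (−12)) / 0.00146484 = 7944.875 LSBs.
Round → code 7945.
In hexadecimal (0x-prefixed): 0x1F09.

code 0x1F09 (decimal 7945)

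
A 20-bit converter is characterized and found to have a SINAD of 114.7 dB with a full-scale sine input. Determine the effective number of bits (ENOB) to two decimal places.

ENOB = (SINAD − 1.76) / 6.02 = (114.7 − 1.76)/6.02 = 18.761.

18.76 bits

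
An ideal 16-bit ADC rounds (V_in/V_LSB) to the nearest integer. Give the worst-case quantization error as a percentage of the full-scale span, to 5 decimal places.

0.00076 %

Rounding → worst-case error = ½ LSB = V_FS/2^17, so 100/131072 = 0.000762939 % of full scale.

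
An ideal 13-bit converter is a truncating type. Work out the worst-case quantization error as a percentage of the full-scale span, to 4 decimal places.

Truncating → worst-case error = 1 LSB = V_FS/2^13, so 100/8192 = 0.012207 % of full scale.

0.0122 %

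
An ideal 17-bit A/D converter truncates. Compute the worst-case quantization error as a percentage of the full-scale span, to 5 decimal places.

0.00076 %

Truncating → worst-case error = 1 LSB = V_FS/2^17, so 100/131072 = 0.000762939 % of full scale.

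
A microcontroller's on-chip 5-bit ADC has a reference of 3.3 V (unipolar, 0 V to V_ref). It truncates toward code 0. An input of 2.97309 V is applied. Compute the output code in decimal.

code 28

With 32 levels over 3.3 V, one step is 103.125 mV.
(2.97309 − 0) / 0.103125 = 28.830 LSBs.
⌊·⌋(28.830) = 28.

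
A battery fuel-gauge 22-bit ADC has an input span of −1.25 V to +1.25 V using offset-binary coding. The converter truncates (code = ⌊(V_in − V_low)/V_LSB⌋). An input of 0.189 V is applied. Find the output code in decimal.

code 2414241

LSB = 2.5 V / 4194304 = 0.60 µV.
(V_in − V_low)/LSB = (0.189 − (−1.25)) / 5.96046e-07 = 2414241.382.
Floor → code 2414241.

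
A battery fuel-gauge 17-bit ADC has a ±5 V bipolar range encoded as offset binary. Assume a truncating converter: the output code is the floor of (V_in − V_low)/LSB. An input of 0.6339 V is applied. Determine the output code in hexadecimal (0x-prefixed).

Full-scale span = 10 V; LSB = 10/2^17 = 76.29 µV.
Input sits at 73844.654 steps above V_low.
So the output code is 73844.
In hexadecimal (0x-prefixed): 0x12074.

code 0x12074 (decimal 73844)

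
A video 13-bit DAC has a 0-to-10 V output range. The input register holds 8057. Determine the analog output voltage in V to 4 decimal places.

9.8352 V

LSB = 10 V / 2^13 = 1.221 mV.
V_out = 0 + 8057 × 0.0012207 V = 9.83521 V.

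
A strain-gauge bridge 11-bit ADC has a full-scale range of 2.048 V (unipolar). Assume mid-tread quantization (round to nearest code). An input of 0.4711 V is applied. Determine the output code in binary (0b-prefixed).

code 0b111010111 (decimal 471)

LSB = 2.048 V / 2048 = 1.000 mV.
(0.4711 − 0) / 0.001 = 471.100 LSBs.
Round → code 471.
In binary (0b-prefixed): 0b111010111.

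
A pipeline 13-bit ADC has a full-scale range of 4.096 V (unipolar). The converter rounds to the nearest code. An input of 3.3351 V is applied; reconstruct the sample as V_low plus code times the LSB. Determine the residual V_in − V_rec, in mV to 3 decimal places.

0.100 mV

One LSB is 4.096 V / 8192 = 0.500 mV.
Scaled input = 6670.2000 LSBs, so code = 6670.
Code 6670 maps back to 0 + 6670×0.0005 V = 3.335 V.
Difference: 0.0001 V → 0.100 mV.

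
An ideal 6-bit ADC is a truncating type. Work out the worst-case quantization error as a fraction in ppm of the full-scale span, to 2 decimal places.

Truncating → worst-case error = 1 LSB = V_FS/2^6, so 1e+06/64 = 15625 ppm of full scale.

15625.00 ppm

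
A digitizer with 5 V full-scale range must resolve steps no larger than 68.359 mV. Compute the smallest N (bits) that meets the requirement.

7 bits

Number of steps required ≥ 5 V / 68.359 mV = 73.14.
Need 2^N ≥ 73.14; 2^6 = 64, 2^7 = 128.
Minimum N = 7.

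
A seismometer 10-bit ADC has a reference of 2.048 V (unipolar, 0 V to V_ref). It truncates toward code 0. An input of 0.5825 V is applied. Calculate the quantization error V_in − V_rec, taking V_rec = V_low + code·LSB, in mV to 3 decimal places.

0.500 mV

LSB = 2.048/2^10 = 2.000 mV.
(V_in − V_low)/LSB = (0.5825 − 0)/0.002 = 291.2500 → code 291 (floor).
Reconstructed: 0.582 V.
Error = 0.5825 − 0.582 = 0.0005 V = 0.500 mV.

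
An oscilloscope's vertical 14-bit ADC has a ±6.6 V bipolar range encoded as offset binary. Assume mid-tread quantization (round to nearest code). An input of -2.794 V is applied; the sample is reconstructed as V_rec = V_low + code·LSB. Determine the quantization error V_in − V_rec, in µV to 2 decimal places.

42.97 µV

LSB = 13.2/2^14 = 0.806 mV.
(V_in − V_low)/LSB = (-2.794 − (−6.6))/0.000805664 = 4724.0533 → code 4724 (round).
V_rec = (−6.6) + 4724·0.000805664 = -2.794043 V.
V_in − V_rec = 4.29687e-05 V = 42.97 µV.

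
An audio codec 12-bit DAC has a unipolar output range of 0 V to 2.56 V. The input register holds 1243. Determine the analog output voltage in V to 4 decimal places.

0.7769 V

LSB = 2.56 V / 2^12 = 0.625 mV.
V_out = 0 + 1243 × 0.000625 V = 0.776875 V.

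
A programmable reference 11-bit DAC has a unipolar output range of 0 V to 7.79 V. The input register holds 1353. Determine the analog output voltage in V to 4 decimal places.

LSB = 7.79 V / 2^11 = 3.804 mV.
V_out = 0 + 1353 × 0.00380371 V = 5.14642 V.

5.1464 V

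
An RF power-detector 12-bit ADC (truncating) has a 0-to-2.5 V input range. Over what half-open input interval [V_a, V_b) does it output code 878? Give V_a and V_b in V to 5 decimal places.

LSB = 2.5/2^12 = 0.610 mV.
V_a = V_low + 878·LSB = 0.535889 V; V_b = V_low + 879·LSB = 0.536499 V.

[0.53589 V, 0.53650 V)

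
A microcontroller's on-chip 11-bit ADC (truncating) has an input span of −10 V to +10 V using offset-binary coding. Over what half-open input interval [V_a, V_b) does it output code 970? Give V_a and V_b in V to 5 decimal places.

[-0.52734 V, -0.51758 V)

LSB = 20/2^11 = 9.766 mV.
V_a = V_low + 970·LSB = -0.527344 V; V_b = V_low + 971·LSB = -0.517578 V.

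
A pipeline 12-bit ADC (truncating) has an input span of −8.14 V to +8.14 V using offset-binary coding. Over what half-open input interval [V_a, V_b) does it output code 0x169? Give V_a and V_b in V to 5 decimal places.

LSB = 16.28/2^12 = 3.975 mV.
Code 0x169 = 361 decimal.
V_a = V_low + 361·LSB = -6.70517 V; V_b = V_low + 362·LSB = -6.70119 V.

[-6.70517 V, -6.70119 V)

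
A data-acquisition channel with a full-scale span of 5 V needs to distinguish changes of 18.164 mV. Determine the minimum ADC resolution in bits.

Number of steps required ≥ 5 V / 18.164 mV = 275.27.
Need 2^N ≥ 275.27; 2^8 = 256, 2^9 = 512.
Minimum N = 9.

9 bits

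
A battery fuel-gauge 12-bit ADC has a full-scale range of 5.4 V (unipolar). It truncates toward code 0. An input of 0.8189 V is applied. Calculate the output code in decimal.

code 621

Full-scale span = 5.4 V; LSB = 5.4/2^12 = 1.318 mV.
(V_in − V_low)/LSB = (0.8189 − 0) / 0.00131836 = 621.151.
⌊·⌋(621.151) = 621.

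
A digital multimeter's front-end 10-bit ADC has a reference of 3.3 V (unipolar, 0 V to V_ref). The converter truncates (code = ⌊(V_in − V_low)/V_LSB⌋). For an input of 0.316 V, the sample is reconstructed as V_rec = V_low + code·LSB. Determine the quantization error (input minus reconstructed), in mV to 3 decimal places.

0.180 mV

One LSB is 3.3 V / 1024 = 3.223 mV.
Scaled input = 98.0558 LSBs, so code = 98.
V_rec = 0 + 98·0.00322266 = 0.31582031 V.
Error = 0.316 − 0.31582031 = 0.000179687 V = 0.180 mV.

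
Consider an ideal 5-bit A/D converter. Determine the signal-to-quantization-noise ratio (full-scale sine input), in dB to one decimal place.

SNR ≈ 6.02·N + 1.76 dB = 6.02·5 + 1.76 = 31.86 dB.

31.9 dB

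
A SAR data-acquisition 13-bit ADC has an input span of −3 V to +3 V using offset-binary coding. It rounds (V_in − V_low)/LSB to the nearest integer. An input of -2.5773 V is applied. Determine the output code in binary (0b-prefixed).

LSB = 6 V / 8192 = 0.732 mV.
(V_in − V_low)/LSB = (-2.5773 − (−3)) / 0.000732422 = 577.126.
round(577.126) = 577.
In binary (0b-prefixed): 0b1001000001.

code 0b1001000001 (decimal 577)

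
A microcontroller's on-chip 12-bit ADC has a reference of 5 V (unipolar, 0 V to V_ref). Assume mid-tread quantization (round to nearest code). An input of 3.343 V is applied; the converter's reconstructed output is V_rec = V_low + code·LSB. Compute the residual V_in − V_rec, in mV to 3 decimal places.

One LSB is 5 V / 4096 = 1.221 mV.
(3.343 − 0)/0.0012207 = 2738.5856; round gives code 2739.
Code 2739 maps back to 0 + 2739×0.0012207 V = 3.3435059 V.
Difference: -0.000505859 V → -0.506 mV.

-0.506 mV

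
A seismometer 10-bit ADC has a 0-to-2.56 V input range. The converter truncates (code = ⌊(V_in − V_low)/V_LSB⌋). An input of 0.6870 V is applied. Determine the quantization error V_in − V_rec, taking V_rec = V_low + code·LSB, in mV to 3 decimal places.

2.000 mV

LSB = 2.56/2^10 = 2.500 mV.
Scaled input = 274.8000 LSBs, so code = 274.
V_rec = 0 + 274·0.0025 = 0.685 V.
V_in − V_rec = 0.002 V = 2.000 mV.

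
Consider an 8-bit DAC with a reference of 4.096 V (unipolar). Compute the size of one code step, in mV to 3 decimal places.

Full-scale span = 4.096 V.
LSB = 4.096 / 2^8 = 4.096 / 256 = 0.016 V = 16.000 mV.

16.000 mV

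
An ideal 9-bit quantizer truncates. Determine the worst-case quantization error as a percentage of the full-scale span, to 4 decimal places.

Truncating → worst-case error = 1 LSB = V_FS/2^9, so 100/512 = 0.195312 % of full scale.

0.1953 %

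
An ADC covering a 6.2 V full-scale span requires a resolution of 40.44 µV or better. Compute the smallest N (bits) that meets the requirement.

18 bits

Number of steps required ≥ 6.2 V / 40.44 µV = 153313.55.
Need 2^N ≥ 153313.55; 2^17 = 131072, 2^18 = 262144.
Minimum N = 18.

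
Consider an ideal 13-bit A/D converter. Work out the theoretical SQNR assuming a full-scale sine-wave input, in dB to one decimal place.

80.0 dB

SNR ≈ 6.02·N + 1.76 dB = 6.02·13 + 1.76 = 80.02 dB.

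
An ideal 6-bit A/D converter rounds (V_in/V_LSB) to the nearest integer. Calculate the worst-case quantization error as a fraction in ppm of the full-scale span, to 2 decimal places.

Rounding → worst-case error = ½ LSB = V_FS/2^7, so 1e+06/128 = 7812.5 ppm of full scale.

7812.50 ppm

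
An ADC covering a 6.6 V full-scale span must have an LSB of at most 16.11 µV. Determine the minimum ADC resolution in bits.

Number of steps required ≥ 6.6 V / 16.11 µV = 409683.43.
Need 2^N ≥ 409683.43; 2^18 = 262144, 2^19 = 524288.
Minimum N = 19.

19 bits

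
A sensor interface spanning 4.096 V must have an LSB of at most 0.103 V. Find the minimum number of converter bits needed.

Number of steps required ≥ 4.096 V / 0.103 V = 39.77.
Need 2^N ≥ 39.77; 2^5 = 32, 2^6 = 64.
Minimum N = 6.

6 bits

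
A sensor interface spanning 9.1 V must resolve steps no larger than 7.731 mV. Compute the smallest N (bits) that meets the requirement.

11 bits

Number of steps required ≥ 9.1 V / 7.731 mV = 1177.08.
Need 2^N ≥ 1177.08; 2^10 = 1024, 2^11 = 2048.
Minimum N = 11.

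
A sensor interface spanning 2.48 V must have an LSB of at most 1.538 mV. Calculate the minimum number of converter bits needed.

11 bits

Number of steps required ≥ 2.48 V / 1.538 mV = 1612.48.
Need 2^N ≥ 1612.48; 2^10 = 1024, 2^11 = 2048.
Minimum N = 11.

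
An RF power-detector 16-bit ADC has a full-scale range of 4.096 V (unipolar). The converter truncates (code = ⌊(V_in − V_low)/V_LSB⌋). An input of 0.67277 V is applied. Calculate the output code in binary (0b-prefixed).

code 0b10101000001100 (decimal 10764)

LSB = 4.096 V / 65536 = 62.50 µV.
(0.67277 − 0) / 6.25e-05 = 10764.320 LSBs.
Floor → code 10764.
In binary (0b-prefixed): 0b10101000001100.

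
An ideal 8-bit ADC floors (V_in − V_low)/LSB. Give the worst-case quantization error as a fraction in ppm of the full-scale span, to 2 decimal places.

3906.25 ppm

Truncating → worst-case error = 1 LSB = V_FS/2^8, so 1e+06/256 = 3906.25 ppm of full scale.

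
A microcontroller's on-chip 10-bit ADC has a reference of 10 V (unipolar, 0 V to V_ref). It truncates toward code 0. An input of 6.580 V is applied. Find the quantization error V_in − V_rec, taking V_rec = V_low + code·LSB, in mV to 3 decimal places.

LSB = 10/2^10 = 9.766 mV.
Scaled input = 673.7920 LSBs, so code = 673.
Code 673 maps back to 0 + 673×0.00976562 V = 6.5722656 V.
Difference: 0.00773437 V → 7.734 mV.

7.734 mV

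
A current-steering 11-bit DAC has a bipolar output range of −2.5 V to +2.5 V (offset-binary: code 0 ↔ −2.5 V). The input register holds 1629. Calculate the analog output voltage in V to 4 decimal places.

1.4771 V

LSB = 5 V / 2^11 = 2.441 mV.
V_out = (−2.5) + 1629 × 0.00244141 V = 1.47705 V.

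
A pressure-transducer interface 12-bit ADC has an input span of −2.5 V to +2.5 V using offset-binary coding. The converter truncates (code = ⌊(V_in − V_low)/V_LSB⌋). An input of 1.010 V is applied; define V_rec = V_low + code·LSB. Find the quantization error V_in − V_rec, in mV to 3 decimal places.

LSB = 5/2^12 = 1.221 mV.
(1.010 − (−2.5))/0.0012207 = 2875.3920; ⌊·⌋ gives code 2875.
V_rec = (−2.5) + 2875·0.0012207 = 1.0095215 V.
Difference: 0.000478516 V → 0.479 mV.

0.479 mV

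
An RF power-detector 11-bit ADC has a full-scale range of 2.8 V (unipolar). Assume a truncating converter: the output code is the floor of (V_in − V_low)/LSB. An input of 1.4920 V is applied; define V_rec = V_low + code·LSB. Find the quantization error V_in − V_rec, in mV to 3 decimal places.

One LSB is 2.8 V / 2048 = 1.367 mV.
Scaled input = 1091.2914 LSBs, so code = 1091.
Reconstructed: 1.4916016 V.
Error = 1.4920 − 1.4916016 = 0.000398437 V = 0.398 mV.

0.398 mV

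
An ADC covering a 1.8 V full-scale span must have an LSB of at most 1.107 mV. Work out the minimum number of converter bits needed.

11 bits

Number of steps required ≥ 1.8 V / 1.107 mV = 1626.02.
Need 2^N ≥ 1626.02; 2^10 = 1024, 2^11 = 2048.
Minimum N = 11.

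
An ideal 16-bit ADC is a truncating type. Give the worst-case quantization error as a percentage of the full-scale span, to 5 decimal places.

0.00153 %

Truncating → worst-case error = 1 LSB = V_FS/2^16, so 100/65536 = 0.00152588 % of full scale.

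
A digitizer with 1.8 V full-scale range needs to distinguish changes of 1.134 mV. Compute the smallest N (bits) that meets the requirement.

11 bits

Number of steps required ≥ 1.8 V / 1.134 mV = 1587.30.
Need 2^N ≥ 1587.30; 2^10 = 1024, 2^11 = 2048.
Minimum N = 11.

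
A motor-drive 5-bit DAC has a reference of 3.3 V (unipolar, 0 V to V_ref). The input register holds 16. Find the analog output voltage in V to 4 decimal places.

LSB = 3.3 V / 2^5 = 103.125 mV.
V_out = 0 + 16 × 0.103125 V = 1.65 V.

1.6500 V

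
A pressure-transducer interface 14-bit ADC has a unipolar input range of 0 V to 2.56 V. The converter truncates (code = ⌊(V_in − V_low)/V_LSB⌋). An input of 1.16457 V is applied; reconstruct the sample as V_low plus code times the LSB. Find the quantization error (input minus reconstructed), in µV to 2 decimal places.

One LSB is 2.56 V / 16384 = 156.25 µV.
(1.16457 − 0)/0.00015625 = 7453.2480; ⌊·⌋ gives code 7453.
Reconstructed: 1.1645313 V.
Difference: 3.875e-05 V → 38.75 µV.

38.75 µV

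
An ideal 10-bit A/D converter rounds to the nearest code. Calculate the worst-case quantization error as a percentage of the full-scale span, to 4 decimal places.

Rounding → worst-case error = ½ LSB = V_FS/2^11, so 100/2048 = 0.0488281 % of full scale.

0.0488 %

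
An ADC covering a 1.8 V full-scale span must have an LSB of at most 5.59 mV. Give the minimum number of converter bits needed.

Number of steps required ≥ 1.8 V / 5.59 mV = 322.00.
Need 2^N ≥ 322.00; 2^8 = 256, 2^9 = 512.
Minimum N = 9.

9 bits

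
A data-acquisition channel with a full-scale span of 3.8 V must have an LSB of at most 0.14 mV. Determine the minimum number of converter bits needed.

15 bits

Number of steps required ≥ 3.8 V / 0.14 mV = 27142.86.
Need 2^N ≥ 27142.86; 2^14 = 16384, 2^15 = 32768.
Minimum N = 15.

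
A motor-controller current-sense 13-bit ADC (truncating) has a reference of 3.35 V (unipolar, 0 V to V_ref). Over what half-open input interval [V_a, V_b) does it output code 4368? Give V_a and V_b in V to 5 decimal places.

LSB = 3.35/2^13 = 408.94 µV.
V_a = V_low + 4368·LSB = 1.78623 V; V_b = V_low + 4369·LSB = 1.78664 V.

[1.78623 V, 1.78664 V)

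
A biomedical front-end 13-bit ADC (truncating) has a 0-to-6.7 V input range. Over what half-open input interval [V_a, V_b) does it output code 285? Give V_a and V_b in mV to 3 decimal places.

[233.093 mV, 233.911 mV)

LSB = 6.7/2^13 = 0.818 mV.
V_a = V_low + 285·LSB = 0.233093 V; V_b = V_low + 286·LSB = 0.233911 V.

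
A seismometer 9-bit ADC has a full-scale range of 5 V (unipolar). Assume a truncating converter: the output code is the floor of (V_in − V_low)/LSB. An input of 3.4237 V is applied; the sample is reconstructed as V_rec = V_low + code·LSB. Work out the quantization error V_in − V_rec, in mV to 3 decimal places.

5.731 mV

Step size: 5 V ÷ 2^9 = 9.766 mV.
Scaled input = 350.5869 LSBs, so code = 350.
Reconstructed: 3.4179688 V.
Difference: 0.00573125 V → 5.731 mV.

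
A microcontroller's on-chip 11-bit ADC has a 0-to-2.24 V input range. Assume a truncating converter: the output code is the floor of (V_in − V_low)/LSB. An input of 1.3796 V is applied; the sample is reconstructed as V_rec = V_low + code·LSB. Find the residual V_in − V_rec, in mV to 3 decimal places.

0.381 mV

Step size: 2.24 V ÷ 2^11 = 1.094 mV.
(1.3796 − 0)/0.00109375 = 1261.3486; ⌊·⌋ gives code 1261.
V_rec = 0 + 1261·0.00109375 = 1.3792187 V.
V_in − V_rec = 0.00038125 V = 0.381 mV.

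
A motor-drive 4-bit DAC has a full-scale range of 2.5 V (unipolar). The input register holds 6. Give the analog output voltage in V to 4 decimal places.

LSB = 2.5 V / 2^4 = 156.250 mV.
V_out = 0 + 6 × 0.15625 V = 0.9375 V.

0.9375 V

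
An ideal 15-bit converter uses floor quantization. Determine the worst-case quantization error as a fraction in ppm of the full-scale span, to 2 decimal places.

Truncating → worst-case error = 1 LSB = V_FS/2^15, so 1e+06/32768 = 30.5176 ppm of full scale.

30.52 ppm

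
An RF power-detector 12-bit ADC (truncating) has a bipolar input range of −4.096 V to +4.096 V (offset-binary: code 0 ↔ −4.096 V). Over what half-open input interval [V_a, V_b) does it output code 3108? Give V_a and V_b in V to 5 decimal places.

LSB = 8.192/2^12 = 2.000 mV.
V_a = V_low + 3108·LSB = 2.12 V; V_b = V_low + 3109·LSB = 2.122 V.

[2.12000 V, 2.12200 V)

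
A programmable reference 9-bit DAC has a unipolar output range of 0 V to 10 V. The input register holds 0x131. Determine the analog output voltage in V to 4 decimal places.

LSB = 10 V / 2^9 = 19.531 mV.
Code 0x131 = 305 decimal.
V_out = 0 + 305 × 0.0195312 V = 5.95703 V.

5.9570 V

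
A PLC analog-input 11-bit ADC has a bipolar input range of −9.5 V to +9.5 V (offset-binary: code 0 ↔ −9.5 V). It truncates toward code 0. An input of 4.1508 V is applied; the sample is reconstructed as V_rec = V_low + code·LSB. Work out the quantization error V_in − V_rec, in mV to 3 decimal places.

Step size: 19 V ÷ 2^11 = 9.277 mV.
(V_in − V_low)/LSB = (4.1508 − (−9.5))/0.00927734 = 1471.4125 → code 1471 (floor).
Reconstructed: 4.1469727 V.
Error = 4.1508 − 4.1469727 = 0.00382734 V = 3.827 mV.

3.827 mV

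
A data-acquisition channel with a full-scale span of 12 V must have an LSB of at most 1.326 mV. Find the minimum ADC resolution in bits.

Number of steps required ≥ 12 V / 1.326 mV = 9049.77.
Need 2^N ≥ 9049.77; 2^13 = 8192, 2^14 = 16384.
Minimum N = 14.

14 bits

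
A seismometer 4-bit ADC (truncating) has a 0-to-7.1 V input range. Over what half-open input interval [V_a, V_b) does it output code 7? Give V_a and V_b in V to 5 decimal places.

LSB = 7.1/2^4 = 443.750 mV.
V_a = V_low + 7·LSB = 3.10625 V; V_b = V_low + 8·LSB = 3.55 V.

[3.10625 V, 3.55000 V)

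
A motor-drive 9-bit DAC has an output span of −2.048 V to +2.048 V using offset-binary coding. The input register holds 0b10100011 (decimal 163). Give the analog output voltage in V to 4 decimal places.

LSB = 4.096 V / 2^9 = 8.000 mV.
Code 0b10100011 = 163 decimal.
V_out = (−2.048) + 163 × 0.008 V = -0.744 V.

-0.7440 V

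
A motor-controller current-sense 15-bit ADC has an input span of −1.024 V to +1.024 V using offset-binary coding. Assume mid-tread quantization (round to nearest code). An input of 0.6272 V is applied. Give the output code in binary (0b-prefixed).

With 32768 levels over 2.048 V, one step is 62.50 µV.
(V_in − V_low)/LSB = (0.6272 − (−1.024)) / 6.25e-05 = 26419.200.
So the output code is 26419.
In binary (0b-prefixed): 0b110011100110011.

code 0b110011100110011 (decimal 26419)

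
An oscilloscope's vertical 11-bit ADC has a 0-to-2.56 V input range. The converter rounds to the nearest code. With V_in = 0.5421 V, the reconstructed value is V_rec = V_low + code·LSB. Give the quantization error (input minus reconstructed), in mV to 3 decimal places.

-0.400 mV

LSB = 2.56/2^11 = 1.250 mV.
(0.5421 − 0)/0.00125 = 433.6800; round gives code 434.
V_rec = 0 + 434·0.00125 = 0.5425 V.
Difference: -0.0004 V → -0.400 mV.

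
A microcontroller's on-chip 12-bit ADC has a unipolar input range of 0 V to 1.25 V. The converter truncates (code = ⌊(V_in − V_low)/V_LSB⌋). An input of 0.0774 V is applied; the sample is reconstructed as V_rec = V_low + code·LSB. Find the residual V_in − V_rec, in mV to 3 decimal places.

0.191 mV

Step size: 1.25 V ÷ 2^12 = 305.18 µV.
(V_in − V_low)/LSB = (0.0774 − 0)/0.000305176 = 253.6243 → code 253 (floor).
Reconstructed: 0.077209473 V.
Error = 0.0774 − 0.077209473 = 0.000190527 V = 0.191 mV.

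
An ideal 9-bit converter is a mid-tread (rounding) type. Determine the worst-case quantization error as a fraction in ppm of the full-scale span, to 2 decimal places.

976.56 ppm

Rounding → worst-case error = ½ LSB = V_FS/2^10, so 1e+06/1024 = 976.562 ppm of full scale.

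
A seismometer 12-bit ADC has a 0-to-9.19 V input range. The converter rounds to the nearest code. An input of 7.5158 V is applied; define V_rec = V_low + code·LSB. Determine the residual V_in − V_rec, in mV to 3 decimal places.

One LSB is 9.19 V / 4096 = 2.244 mV.
(7.5158 − 0)/0.00224365 = 3349.8060; round gives code 3350.
Code 3350 maps back to 0 + 3350×0.00224365 V = 7.5162354 V.
Difference: -0.000435352 V → -0.435 mV.

-0.435 mV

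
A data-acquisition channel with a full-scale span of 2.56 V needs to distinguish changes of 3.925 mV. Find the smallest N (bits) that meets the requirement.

10 bits

Number of steps required ≥ 2.56 V / 3.925 mV = 652.23.
Need 2^N ≥ 652.23; 2^9 = 512, 2^10 = 1024.
Minimum N = 10.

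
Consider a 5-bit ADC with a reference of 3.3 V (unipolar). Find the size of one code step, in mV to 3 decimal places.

Full-scale span = 3.3 V.
LSB = 3.3 / 2^5 = 3.3 / 32 = 0.103125 V = 103.125 mV.

103.125 mV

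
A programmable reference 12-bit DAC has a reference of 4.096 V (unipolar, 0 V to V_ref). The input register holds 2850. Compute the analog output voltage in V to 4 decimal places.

LSB = 4.096 V / 2^12 = 1.000 mV.
V_out = 0 + 2850 × 0.001 V = 2.85 V.

2.8500 V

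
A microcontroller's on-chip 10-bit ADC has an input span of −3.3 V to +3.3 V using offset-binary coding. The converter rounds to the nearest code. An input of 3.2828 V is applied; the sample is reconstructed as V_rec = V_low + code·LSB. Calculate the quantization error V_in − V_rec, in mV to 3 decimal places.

2.136 mV

LSB = 6.6/2^10 = 6.445 mV.
(3.2828 − (−3.3))/0.00644531 = 1021.3314; round gives code 1021.
Reconstructed: 3.2806641 V.
Difference: 0.00213594 V → 2.136 mV.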